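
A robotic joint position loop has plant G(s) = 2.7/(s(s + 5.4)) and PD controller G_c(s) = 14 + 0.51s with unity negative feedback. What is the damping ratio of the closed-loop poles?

ζ = 0.551

Forward path: (14 + 0.51s)·2.7/(s(s+5.4)). The closed-loop characteristic equation is s² + (5.4 + 2.7·0.51)s + 2.7·14 = 0.
That is s² + 6.777s + 37.8 = 0, so ω_n = 6.148 rad/s and ζ = 6.777/(2·6.148) = 0.5511.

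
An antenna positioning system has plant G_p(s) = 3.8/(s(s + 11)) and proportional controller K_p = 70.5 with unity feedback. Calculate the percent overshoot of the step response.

Closed-loop characteristic equation: s² + 11s + 267.9 = 0, so ω_n = 16.37 rad/s and ζ = 11/(2·16.37) = 0.336.
%OS = 100·exp(−πζ/√(1−ζ²)) = 100·exp(−π·0.336/√0.8871) = 32.6%.

32.6%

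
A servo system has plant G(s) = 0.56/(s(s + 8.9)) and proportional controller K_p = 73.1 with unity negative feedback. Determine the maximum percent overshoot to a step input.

The closed-loop denominator s² + 8.9s + 40.94 gives ω_n = √40.94 = 6.398 and ζ = 8.9/(2ω_n) = 0.6955.
%OS = 100·exp(−πζ/√(1−ζ²)) = 100·exp(−π·0.6955/√0.5163) = 4.78%.

4.78%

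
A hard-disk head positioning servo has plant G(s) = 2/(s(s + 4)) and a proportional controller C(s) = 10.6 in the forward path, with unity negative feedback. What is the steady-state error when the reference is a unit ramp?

The loop has one pole at the origin (type 1). Velocity error constant K_v = lim_{s→0} s·C(s)G(s) = 10.6·2/4 = 5.3.
Steady-state error to a unit ramp: e_ss = 1/K_v = 0.189.

0.189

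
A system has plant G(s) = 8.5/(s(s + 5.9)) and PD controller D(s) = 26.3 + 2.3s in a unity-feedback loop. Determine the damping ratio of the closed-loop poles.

Forward path: (26.3 + 2.3s)·8.5/(s(s+5.9)). The closed-loop characteristic equation is s² + (5.9 + 8.5·2.3)s + 8.5·26.3 = 0.
That is s² + 25.45s + 223.6 = 0, so ω_n = 14.95 rad/s and ζ = 25.45/(2·14.95) = 0.8511.

ζ = 0.851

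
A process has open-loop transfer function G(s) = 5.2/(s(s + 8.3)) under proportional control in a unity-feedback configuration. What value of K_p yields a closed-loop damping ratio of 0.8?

K_p = 5.18

Closed-loop characteristic equation: s² + 8.3s + K_p·5.2 = 0.
So ω_n = √(5.2K_p) and 2ζω_n = 8.3, giving ζ = 8.3/(2√(5.2K_p)).
Setting ζ = 0.8: √(5.2K_p) = 8.3/(2·0.8) = 5.188, so K_p = 26.91/5.2 = 5.18.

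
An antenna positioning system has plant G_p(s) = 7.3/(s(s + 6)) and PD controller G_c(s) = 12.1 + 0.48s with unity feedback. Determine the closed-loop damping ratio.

Forward path: (12.1 + 0.48s)·7.3/(s(s+6)). The closed-loop characteristic equation is s² + (6 + 7.3·0.48)s + 7.3·12.1 = 0.
That is s² + 9.504s + 88.33 = 0, so ω_n = 9.398 rad/s and ζ = 9.504/(2·9.398) = 0.5056.

ζ = 0.506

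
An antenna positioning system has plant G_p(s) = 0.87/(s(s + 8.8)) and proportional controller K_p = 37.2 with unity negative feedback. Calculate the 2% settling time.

T_s ≈ 0.909 s

From 1 + K_pG_p(s) = 0: s² + 8.8s + 32.36 = 0 ⇒ ω_n = 5.689, ζ = 0.7734.
2% settling time T_s ≈ 4/(ζω_n) = 4/4.4 = 0.909 s.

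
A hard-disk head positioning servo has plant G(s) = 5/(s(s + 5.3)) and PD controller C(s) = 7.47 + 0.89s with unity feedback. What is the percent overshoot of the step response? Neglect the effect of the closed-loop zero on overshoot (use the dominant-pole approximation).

Forward path: (7.47 + 0.89s)·5/(s(s+5.3)). The closed-loop characteristic equation is s² + (5.3 + 5·0.89)s + 5·7.47 = 0.
That is s² + 9.75s + 37.35 = 0, so ω_n = 6.111 rad/s and ζ = 9.75/(2·6.111) = 0.7977.
%OS = 100·exp(−πζ/√(1−ζ²)) = 1.57%.

1.57%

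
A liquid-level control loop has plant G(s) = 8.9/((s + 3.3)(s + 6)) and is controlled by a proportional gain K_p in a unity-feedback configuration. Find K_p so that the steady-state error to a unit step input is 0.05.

Steady-state error for a unit step on this type-0 loop is 1/(1 + K_p·G(0)).
G(0) = 0.4495. Require 1/(1 + K_p·0.4495) = 0.05, so 1 + 0.4495·K_p = 20.
K_p = (20 − 1)/0.4495 = 42.3.

K_p = 42.3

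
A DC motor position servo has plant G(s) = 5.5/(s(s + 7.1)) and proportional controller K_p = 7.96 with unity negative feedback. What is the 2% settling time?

T_s ≈ 1.13 s

Closed-loop characteristic equation: s² + 7.1s + 43.78 = 0, so ω_n = 6.617 rad/s and ζ = 7.1/(2·6.617) = 0.5365.
2% settling time T_s ≈ 4/(ζω_n) = 4/3.55 = 1.13 s.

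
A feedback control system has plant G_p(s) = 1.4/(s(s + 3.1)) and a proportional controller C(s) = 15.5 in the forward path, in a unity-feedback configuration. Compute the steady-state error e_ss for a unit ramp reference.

0.143

The loop has one pole at the origin (type 1). Velocity error constant K_v = lim_{s→0} s·C(s)G_p(s) = 15.5·1.4/3.1 = 7.
Steady-state error to a unit ramp: e_ss = 1/K_v = 0.143.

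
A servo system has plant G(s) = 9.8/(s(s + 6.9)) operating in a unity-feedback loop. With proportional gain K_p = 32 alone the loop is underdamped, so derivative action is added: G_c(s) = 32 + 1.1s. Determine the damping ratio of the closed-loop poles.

ζ = 0.499

Forward path: (32 + 1.1s)·9.8/(s(s+6.9)). The closed-loop characteristic equation is s² + (6.9 + 9.8·1.1)s + 9.8·32 = 0.
That is s² + 17.68s + 313.6 = 0, so ω_n = 17.71 rad/s and ζ = 17.68/(2·17.71) = 0.4992.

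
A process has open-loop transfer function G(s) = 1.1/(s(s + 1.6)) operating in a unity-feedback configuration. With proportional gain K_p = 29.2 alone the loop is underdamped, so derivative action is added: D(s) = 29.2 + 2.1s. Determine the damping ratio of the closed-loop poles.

ζ = 0.345

Forward path: (29.2 + 2.1s)·1.1/(s(s+1.6)). The closed-loop characteristic equation is s² + (1.6 + 1.1·2.1)s + 1.1·29.2 = 0.
That is s² + 3.91s + 32.12 = 0, so ω_n = 5.667 rad/s and ζ = 3.91/(2·5.667) = 0.345.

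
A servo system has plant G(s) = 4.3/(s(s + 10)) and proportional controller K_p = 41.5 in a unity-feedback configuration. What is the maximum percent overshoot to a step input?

28.1%

The closed-loop denominator s² + 10s + 178.4 gives ω_n = √178.4 = 13.36 and ζ = 10/(2ω_n) = 0.3743.
%OS = 100·exp(−πζ/√(1−ζ²)) = 100·exp(−π·0.3743/√0.8599) = 28.1%.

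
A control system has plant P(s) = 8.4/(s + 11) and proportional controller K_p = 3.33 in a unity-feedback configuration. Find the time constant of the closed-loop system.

τ = 0.0257 s

Closed-loop transfer function: T(s) = K_p·P(s)/(1 + K_p·P(s)) = 27.97/(s + 11 + 27.97) = 27.97/(s + 38.97).
Time constant τ = 1/38.97 = 0.0257 s.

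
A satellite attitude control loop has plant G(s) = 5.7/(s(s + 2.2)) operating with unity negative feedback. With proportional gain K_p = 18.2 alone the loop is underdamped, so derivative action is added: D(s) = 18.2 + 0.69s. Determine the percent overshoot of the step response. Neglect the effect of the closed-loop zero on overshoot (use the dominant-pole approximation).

Forward path: (18.2 + 0.69s)·5.7/(s(s+2.2)). The closed-loop characteristic equation is s² + (2.2 + 5.7·0.69)s + 5.7·18.2 = 0.
That is s² + 6.133s + 103.7 = 0, so ω_n = 10.19 rad/s and ζ = 6.133/(2·10.19) = 0.3011.
%OS = 100·exp(−πζ/√(1−ζ²)) = 37.1%.

37.1%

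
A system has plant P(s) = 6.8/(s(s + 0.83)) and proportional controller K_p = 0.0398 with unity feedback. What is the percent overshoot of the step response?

The closed-loop denominator s² + 0.83s + 0.2706 gives ω_n = √0.2706 = 0.5202 and ζ = 0.83/(2ω_n) = 0.7977.
%OS = 100·exp(−πζ/√(1−ζ²)) = 100·exp(−π·0.7977/√0.3636) = 1.57%.

1.57%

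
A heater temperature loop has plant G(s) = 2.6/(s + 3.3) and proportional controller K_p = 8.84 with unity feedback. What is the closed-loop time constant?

Closed-loop transfer function: T(s) = K_p·G(s)/(1 + K_p·G(s)) = 22.98/(s + 3.3 + 22.98) = 22.98/(s + 26.28).
Time constant τ = 1/26.28 = 0.038 s.

τ = 0.038 s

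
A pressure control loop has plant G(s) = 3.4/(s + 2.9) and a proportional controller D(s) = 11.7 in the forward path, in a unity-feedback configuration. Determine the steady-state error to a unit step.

The loop is type 0. Static position error constant K_pos = D(0)·G(0) = 11.7·1.172 = 13.72.
Steady-state error to a unit step: e_ss = 1/(1+K_pos) = 1/14.72 = 0.0679.

0.0679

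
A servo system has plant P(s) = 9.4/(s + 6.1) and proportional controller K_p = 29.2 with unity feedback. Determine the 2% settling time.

Closed-loop transfer function: T(s) = K_p·P(s)/(1 + K_p·P(s)) = 274.5/(s + 6.1 + 274.5) = 274.5/(s + 280.6).
Time constant τ = 1/280.6 = 0.003564 s, so the 2% settling time is about 4τ = 0.0143 s.

T_s ≈ 0.0143 s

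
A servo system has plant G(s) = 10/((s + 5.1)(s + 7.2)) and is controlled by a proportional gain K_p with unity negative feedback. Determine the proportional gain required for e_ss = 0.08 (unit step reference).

K_p = 42.2

For a type-0 loop with proportional control, e_ss = 1/(1 + K_p·G(0)).
G(0) = 0.2723. Require 1/(1 + K_p·0.2723) = 0.08, so 1 + 0.2723·K_p = 12.5.
K_p = (12.5 − 1)/0.2723 = 42.2.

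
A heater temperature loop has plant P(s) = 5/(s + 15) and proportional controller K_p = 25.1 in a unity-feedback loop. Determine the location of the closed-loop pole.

s = -140.5

Closed-loop transfer function: T(s) = K_p·P(s)/(1 + K_p·P(s)) = 125.5/(s + 15 + 125.5) = 125.5/(s + 140.5).
The closed-loop pole is at s = −140.5.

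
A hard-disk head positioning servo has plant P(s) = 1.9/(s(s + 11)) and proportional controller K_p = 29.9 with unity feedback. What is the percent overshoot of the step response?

3.5%

The closed-loop denominator s² + 11s + 56.81 gives ω_n = √56.81 = 7.537 and ζ = 11/(2ω_n) = 0.7297.
%OS = 100·exp(−πζ/√(1−ζ²)) = 100·exp(−π·0.7297/√0.4675) = 3.5%.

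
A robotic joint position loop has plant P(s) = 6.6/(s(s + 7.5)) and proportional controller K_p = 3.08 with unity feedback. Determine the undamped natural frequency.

ω_n = 4.51 rad/s

The closed-loop denominator is s(s+7.5) + 3.08·6.6 = s² + 7.5s + 20.33.
So ω_n² = 20.33 ⇒ ω_n = 4.509 rad/s, and ζ = 7.5/(2ω_n) = 0.832.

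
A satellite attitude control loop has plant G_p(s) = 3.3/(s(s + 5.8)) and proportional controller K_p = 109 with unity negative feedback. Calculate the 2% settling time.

T_s ≈ 1.38 s

Closed-loop characteristic equation: s² + 5.8s + 359.7 = 0, so ω_n = 18.97 rad/s and ζ = 5.8/(2·18.97) = 0.1529.
2% settling time T_s ≈ 4/(ζω_n) = 4/2.9 = 1.38 s.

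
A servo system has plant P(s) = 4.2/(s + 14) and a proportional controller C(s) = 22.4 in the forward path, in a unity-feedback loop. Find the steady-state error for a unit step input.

The loop is type 0. Static position error constant K_pos = C(0)·P(0) = 22.4·0.3 = 6.72.
Steady-state error to a unit step: e_ss = 1/(1+K_pos) = 1/7.72 = 0.13.

0.13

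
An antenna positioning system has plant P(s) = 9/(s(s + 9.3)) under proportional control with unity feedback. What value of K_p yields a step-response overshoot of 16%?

K_p = 9.46

From %OS = 100·exp(−πζ/√(1−ζ²)) = 16%, ζ = −ln(0.16)/√(π²+ln²(0.16)) = 0.5039.
Characteristic equation s² + 9.3s + 9K_p = 0 gives ζ = 9.3/(2√(9K_p)).
Setting ζ = 0.5039: √(9K_p) = 9.3/(2·0.5039) = 9.229, so K_p = 85.17/9 = 9.46.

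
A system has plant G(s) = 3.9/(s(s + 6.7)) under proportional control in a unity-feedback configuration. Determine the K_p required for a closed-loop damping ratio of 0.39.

Closed-loop characteristic equation: s² + 6.7s + K_p·3.9 = 0.
So ω_n = √(3.9K_p) and 2ζω_n = 6.7, giving ζ = 6.7/(2√(3.9K_p)).
Setting ζ = 0.39: √(3.9K_p) = 6.7/(2·0.39) = 8.59, so K_p = 73.78/3.9 = 18.9.

K_p = 18.9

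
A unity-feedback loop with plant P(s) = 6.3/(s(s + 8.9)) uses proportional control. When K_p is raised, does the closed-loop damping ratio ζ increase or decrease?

ζ = 8.9/(2√(6.3K_p)); increasing K_p raises the denominator, so ζ falls.

decrease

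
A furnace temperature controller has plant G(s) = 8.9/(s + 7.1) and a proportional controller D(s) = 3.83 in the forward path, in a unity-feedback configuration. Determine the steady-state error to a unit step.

0.172

The loop is type 0. Static position error constant K_pos = D(0)·G(0) = 3.83·1.254 = 4.801.
Steady-state error to a unit step: e_ss = 1/(1+K_pos) = 1/5.801 = 0.172.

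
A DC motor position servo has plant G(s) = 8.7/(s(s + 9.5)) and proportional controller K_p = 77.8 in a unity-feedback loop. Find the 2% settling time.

The closed-loop denominator s² + 9.5s + 676.9 gives ω_n = √676.9 = 26.02 and ζ = 9.5/(2ω_n) = 0.1826.
2% settling time T_s ≈ 4/(ζω_n) = 4/4.75 = 0.842 s.

T_s ≈ 0.842 s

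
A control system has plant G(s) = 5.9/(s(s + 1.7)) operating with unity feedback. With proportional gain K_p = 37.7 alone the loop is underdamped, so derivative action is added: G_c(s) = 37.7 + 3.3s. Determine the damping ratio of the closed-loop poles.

ζ = 0.71

Forward path: (37.7 + 3.3s)·5.9/(s(s+1.7)). The closed-loop characteristic equation is s² + (1.7 + 5.9·3.3)s + 5.9·37.7 = 0.
That is s² + 21.17s + 222.4 = 0, so ω_n = 14.91 rad/s and ζ = 21.17/(2·14.91) = 0.7097.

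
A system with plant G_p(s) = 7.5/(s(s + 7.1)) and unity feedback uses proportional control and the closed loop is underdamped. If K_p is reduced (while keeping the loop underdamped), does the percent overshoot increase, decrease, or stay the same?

ζ = 7.1/(2√(7.5K_p)) rises as K_p falls; higher damping means less overshoot.

decrease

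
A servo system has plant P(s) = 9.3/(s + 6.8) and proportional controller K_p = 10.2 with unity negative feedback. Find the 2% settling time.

T_s ≈ 0.0393 s

Closed-loop transfer function: T(s) = K_p·P(s)/(1 + K_p·P(s)) = 94.86/(s + 6.8 + 94.86) = 94.86/(s + 101.7).
Time constant τ = 1/101.7 = 0.009837 s, so the 2% settling time is about 4τ = 0.0393 s.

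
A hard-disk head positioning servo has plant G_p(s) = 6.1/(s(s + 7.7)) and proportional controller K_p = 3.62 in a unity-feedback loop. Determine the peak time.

Closed-loop characteristic equation: s² + 7.7s + 22.08 = 0, so ω_n = 4.699 rad/s and ζ = 7.7/(2·4.699) = 0.8193.
Damped frequency ω_d = ω_n√(1−ζ²) = 2.694 rad/s, so peak time T_p = π/ω_d = 1.17 s.

T_p = 1.17 s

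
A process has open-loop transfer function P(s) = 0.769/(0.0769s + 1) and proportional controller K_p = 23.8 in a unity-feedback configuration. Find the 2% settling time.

Closed loop: T(s) = K_p·P/(1+K_p·P) = 18.3/(0.0769s + 1 + 18.3), with pole at s = −(1 + 18.3)/0.0769 = −251.
τ = 1/251 = 0.003984 s, so 2% settling time ≈ 4τ = 0.0159 s.

T_s ≈ 0.0159 s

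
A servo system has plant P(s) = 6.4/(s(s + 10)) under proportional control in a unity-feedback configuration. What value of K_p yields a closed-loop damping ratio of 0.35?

Closed-loop characteristic equation: s² + 10s + K_p·6.4 = 0.
So ω_n = √(6.4K_p) and 2ζω_n = 10, giving ζ = 10/(2√(6.4K_p)).
Setting ζ = 0.35: √(6.4K_p) = 10/(2·0.35) = 14.29, so K_p = 204.1/6.4 = 31.9.

K_p = 31.9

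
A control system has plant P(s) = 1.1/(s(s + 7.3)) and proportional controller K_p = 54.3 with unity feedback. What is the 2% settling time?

T_s ≈ 1.1 s

From 1 + K_pP(s) = 0: s² + 7.3s + 59.73 = 0 ⇒ ω_n = 7.729, ζ = 0.4723.
2% settling time T_s ≈ 4/(ζω_n) = 4/3.65 = 1.1 s.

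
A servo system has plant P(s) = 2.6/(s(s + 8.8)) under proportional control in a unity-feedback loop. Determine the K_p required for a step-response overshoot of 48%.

K_p = 144

From %OS = 100·exp(−πζ/√(1−ζ²)) = 48%, ζ = −ln(0.48)/√(π²+ln²(0.48)) = 0.2275.
Characteristic equation s² + 8.8s + 2.6K_p = 0 gives ζ = 8.8/(2√(2.6K_p)).
Setting ζ = 0.2275: √(2.6K_p) = 8.8/(2·0.2275) = 19.34, so K_p = 374.1/2.6 = 144.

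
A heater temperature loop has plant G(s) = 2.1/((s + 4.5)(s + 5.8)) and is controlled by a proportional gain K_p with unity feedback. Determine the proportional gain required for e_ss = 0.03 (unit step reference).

Steady-state error for a unit step on this type-0 loop is 1/(1 + K_p·G(0)).
G(0) = 0.08046. Require 1/(1 + K_p·0.08046) = 0.03, so 1 + 0.08046·K_p = 33.33.
K_p = (33.33 − 1)/0.08046 = 402.

K_p = 402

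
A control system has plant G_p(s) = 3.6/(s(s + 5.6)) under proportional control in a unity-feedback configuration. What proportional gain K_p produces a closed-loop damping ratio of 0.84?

Closed-loop characteristic equation: s² + 5.6s + K_p·3.6 = 0.
So ω_n = √(3.6K_p) and 2ζω_n = 5.6, giving ζ = 5.6/(2√(3.6K_p)).
Setting ζ = 0.84: √(3.6K_p) = 5.6/(2·0.84) = 3.333, so K_p = 11.11/3.6 = 3.09.

K_p = 3.09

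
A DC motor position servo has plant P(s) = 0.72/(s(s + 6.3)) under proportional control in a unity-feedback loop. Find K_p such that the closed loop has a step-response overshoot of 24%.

K_p = 80.6

From %OS = 100·exp(−πζ/√(1−ζ²)) = 24%, ζ = −ln(0.24)/√(π²+ln²(0.24)) = 0.4136.
Characteristic equation s² + 6.3s + 0.72K_p = 0 gives ζ = 6.3/(2√(0.72K_p)).
Setting ζ = 0.4136: √(0.72K_p) = 6.3/(2·0.4136) = 7.616, so K_p = 58.01/0.72 = 80.6.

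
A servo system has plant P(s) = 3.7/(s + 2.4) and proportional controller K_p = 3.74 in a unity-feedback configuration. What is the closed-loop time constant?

Closed-loop transfer function: T(s) = K_p·P(s)/(1 + K_p·P(s)) = 13.84/(s + 2.4 + 13.84) = 13.84/(s + 16.24).
Time constant τ = 1/16.24 = 0.0616 s.

τ = 0.0616 s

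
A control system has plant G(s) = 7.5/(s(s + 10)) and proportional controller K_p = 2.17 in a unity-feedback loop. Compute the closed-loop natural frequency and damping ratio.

1 + K_p·G(s) = 0 gives s² + 10s + 16.27 = 0.
So ω_n² = 16.27 ⇒ ω_n = 4.034 rad/s, and ζ = 10/(2ω_n) = 1.24.

ω_n = 4.03 rad/s, ζ = 1.24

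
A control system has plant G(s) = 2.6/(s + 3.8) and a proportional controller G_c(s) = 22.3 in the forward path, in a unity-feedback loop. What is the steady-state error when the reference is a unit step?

The loop is type 0. Static position error constant K_pos = G_c(0)·G(0) = 22.3·0.6842 = 15.26.
Steady-state error to a unit step: e_ss = 1/(1+K_pos) = 1/16.26 = 0.0615.

0.0615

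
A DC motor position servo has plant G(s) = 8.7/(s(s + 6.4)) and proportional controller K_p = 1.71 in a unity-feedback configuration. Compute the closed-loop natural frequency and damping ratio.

ω_n = 3.86 rad/s, ζ = 0.83

The closed-loop denominator is s(s+6.4) + 1.71·8.7 = s² + 6.4s + 14.88.
So ω_n² = 14.88 ⇒ ω_n = 3.857 rad/s, and ζ = 6.4/(2ω_n) = 0.83.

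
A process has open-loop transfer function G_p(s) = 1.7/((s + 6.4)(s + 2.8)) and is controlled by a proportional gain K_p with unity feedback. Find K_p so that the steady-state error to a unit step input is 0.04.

K_p = 253

For a type-0 loop with proportional control, e_ss = 1/(1 + K_p·G_p(0)).
G_p(0) = 0.09487. Require 1/(1 + K_p·0.09487) = 0.04, so 1 + 0.09487·K_p = 25.
K_p = (25 − 1)/0.09487 = 253.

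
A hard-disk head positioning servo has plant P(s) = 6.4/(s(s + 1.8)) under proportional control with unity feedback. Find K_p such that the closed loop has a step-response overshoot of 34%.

From %OS = 100·exp(−πζ/√(1−ζ²)) = 34%, ζ = −ln(0.34)/√(π²+ln²(0.34)) = 0.3248.
Characteristic equation s² + 1.8s + 6.4K_p = 0 gives ζ = 1.8/(2√(6.4K_p)).
Setting ζ = 0.3248: √(6.4K_p) = 1.8/(2·0.3248) = 2.771, so K_p = 7.679/6.4 = 1.2.

K_p = 1.2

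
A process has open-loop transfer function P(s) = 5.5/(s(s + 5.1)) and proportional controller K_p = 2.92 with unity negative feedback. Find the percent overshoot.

The closed-loop denominator s² + 5.1s + 16.06 gives ω_n = √16.06 = 4.007 and ζ = 5.1/(2ω_n) = 0.6363.
%OS = 100·exp(−πζ/√(1−ζ²)) = 100·exp(−π·0.6363/√0.5951) = 7.49%.

7.49%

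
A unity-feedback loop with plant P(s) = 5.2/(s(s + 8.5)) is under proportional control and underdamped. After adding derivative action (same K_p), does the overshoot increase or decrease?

decrease

The derivative term adds K·K_d to the s-coefficient of the characteristic equation, raising 2ζω_n while ω_n is unchanged; ζ increases, so overshoot decreases.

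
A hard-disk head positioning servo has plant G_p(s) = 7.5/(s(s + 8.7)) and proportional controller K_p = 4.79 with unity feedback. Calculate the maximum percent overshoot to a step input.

3.64%

From 1 + K_pG_p(s) = 0: s² + 8.7s + 35.92 = 0 ⇒ ω_n = 5.994, ζ = 0.7258.
%OS = 100·exp(−πζ/√(1−ζ²)) = 100·exp(−π·0.7258/√0.4733) = 3.64%.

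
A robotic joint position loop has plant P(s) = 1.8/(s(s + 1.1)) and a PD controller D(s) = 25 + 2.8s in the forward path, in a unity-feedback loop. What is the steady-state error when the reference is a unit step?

The open loop D(s)P(s) has a pole at the origin (type 1), so the static position error constant is infinite and e_ss = 1/(1+∞) = 0.

0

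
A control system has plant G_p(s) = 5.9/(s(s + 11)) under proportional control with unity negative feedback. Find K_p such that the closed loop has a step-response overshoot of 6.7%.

From %OS = 100·exp(−πζ/√(1−ζ²)) = 6.7%, ζ = −ln(0.067)/√(π²+ln²(0.067)) = 0.6522.
Characteristic equation s² + 11s + 5.9K_p = 0 gives ζ = 11/(2√(5.9K_p)).
Setting ζ = 0.6522: √(5.9K_p) = 11/(2·0.6522) = 8.433, so K_p = 71.11/5.9 = 12.1.

K_p = 12.1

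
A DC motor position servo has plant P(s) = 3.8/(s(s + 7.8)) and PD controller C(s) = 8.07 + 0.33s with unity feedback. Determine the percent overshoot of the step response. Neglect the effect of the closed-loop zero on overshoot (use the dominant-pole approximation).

Forward path: (8.07 + 0.33s)·3.8/(s(s+7.8)). The closed-loop characteristic equation is s² + (7.8 + 3.8·0.33)s + 3.8·8.07 = 0.
That is s² + 9.054s + 30.67 = 0, so ω_n = 5.538 rad/s and ζ = 9.054/(2·5.538) = 0.8175.
%OS = 100·exp(−πζ/√(1−ζ²)) = 1.16%.

1.16%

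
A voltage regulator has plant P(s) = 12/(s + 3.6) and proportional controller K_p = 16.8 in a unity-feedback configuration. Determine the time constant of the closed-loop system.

τ = 0.00487 s

Closed-loop transfer function: T(s) = K_p·P(s)/(1 + K_p·P(s)) = 201.6/(s + 3.6 + 201.6) = 201.6/(s + 205.2).
Time constant τ = 1/205.2 = 0.00487 s.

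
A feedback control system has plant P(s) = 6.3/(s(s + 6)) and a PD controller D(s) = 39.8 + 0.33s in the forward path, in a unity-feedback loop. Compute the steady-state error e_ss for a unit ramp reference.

The loop has one pole at the origin (type 1). Velocity error constant K_v = lim_{s→0} s·D(s)P(s) = 39.8·6.3/6 = 41.79.
Steady-state error to a unit ramp: e_ss = 1/K_v = 0.0239.

0.0239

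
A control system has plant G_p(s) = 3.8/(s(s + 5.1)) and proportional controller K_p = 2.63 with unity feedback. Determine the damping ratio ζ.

ζ = 0.807

With unity feedback the closed-loop characteristic equation is s² + 5.1s + 2.63·3.8 = s² + 5.1s + 9.994 = 0.
Matching s² + 2ζω_n s + ω_n²: ω_n = √9.994 = 3.161 rad/s and 2ζω_n = 5.1, so ζ = 5.1/(2·3.161) = 0.807.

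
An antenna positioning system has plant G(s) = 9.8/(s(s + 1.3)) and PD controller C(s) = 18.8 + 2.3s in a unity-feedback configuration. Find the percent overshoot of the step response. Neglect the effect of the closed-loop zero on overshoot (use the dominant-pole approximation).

Forward path: (18.8 + 2.3s)·9.8/(s(s+1.3)). The closed-loop characteristic equation is s² + (1.3 + 9.8·2.3)s + 9.8·18.8 = 0.
That is s² + 23.84s + 184.2 = 0, so ω_n = 13.57 rad/s and ζ = 23.84/(2·13.57) = 0.8782.
%OS = 100·exp(−πζ/√(1−ζ²)) = 0.313%.

0.313%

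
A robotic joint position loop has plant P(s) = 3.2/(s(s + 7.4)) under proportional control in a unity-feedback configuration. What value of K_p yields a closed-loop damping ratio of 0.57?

K_p = 13.2

Closed-loop characteristic equation: s² + 7.4s + K_p·3.2 = 0.
So ω_n = √(3.2K_p) and 2ζω_n = 7.4, giving ζ = 7.4/(2√(3.2K_p)).
Setting ζ = 0.57: √(3.2K_p) = 7.4/(2·0.57) = 6.491, so K_p = 42.14/3.2 = 13.2.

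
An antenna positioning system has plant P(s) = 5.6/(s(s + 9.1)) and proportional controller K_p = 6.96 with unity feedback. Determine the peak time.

Closed-loop characteristic equation: s² + 9.1s + 38.98 = 0, so ω_n = 6.243 rad/s and ζ = 9.1/(2·6.243) = 0.7288.
Damped frequency ω_d = ω_n√(1−ζ²) = 4.275 rad/s, so peak time T_p = π/ω_d = 0.735 s.

T_p = 0.735 s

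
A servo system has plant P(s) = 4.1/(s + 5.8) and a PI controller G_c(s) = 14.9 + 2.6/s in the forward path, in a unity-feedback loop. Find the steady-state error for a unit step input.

The open loop G_c(s)P(s) has a pole at the origin (type 1), so the static position error constant is infinite and e_ss = 1/(1+∞) = 0.

0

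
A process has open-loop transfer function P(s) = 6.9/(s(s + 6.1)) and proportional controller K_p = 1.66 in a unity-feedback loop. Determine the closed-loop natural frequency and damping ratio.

With unity feedback the closed-loop characteristic equation is s² + 6.1s + 1.66·6.9 = s² + 6.1s + 11.45 = 0.
Matching s² + 2ζω_n s + ω_n²: ω_n = √11.45 = 3.384 rad/s and 2ζω_n = 6.1, so ζ = 6.1/(2·3.384) = 0.901.

ω_n = 3.38 rad/s, ζ = 0.901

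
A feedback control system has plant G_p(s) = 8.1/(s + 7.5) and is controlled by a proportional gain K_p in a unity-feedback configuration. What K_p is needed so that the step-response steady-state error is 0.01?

For a type-0 loop with proportional control, e_ss = 1/(1 + K_p·G_p(0)).
G_p(0) = 1.08. Require 1/(1 + K_p·1.08) = 0.01, so 1 + 1.08·K_p = 100.
K_p = (100 − 1)/1.08 = 91.7.

K_p = 91.7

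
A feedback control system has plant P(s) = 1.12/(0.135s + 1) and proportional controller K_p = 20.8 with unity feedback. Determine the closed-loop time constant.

Closed loop: T(s) = K_p·P/(1+K_p·P) = 23.3/(0.135s + 1 + 23.3), with pole at s = −(1 + 23.3)/0.135 = −180.
Closed-loop time constant τ = 1/180 = 0.00556 s.

τ = 0.00556 s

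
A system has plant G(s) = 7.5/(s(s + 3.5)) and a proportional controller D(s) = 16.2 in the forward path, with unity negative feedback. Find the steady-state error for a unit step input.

The open loop D(s)G(s) has a pole at the origin (type 1), so the static position error constant is infinite and e_ss = 1/(1+∞) = 0.

0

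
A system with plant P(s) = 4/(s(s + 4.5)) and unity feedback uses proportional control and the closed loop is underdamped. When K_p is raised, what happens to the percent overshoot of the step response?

increase

ζ = 4.5/(2√(4K_p)) decreases as K_p grows; lower damping means more overshoot.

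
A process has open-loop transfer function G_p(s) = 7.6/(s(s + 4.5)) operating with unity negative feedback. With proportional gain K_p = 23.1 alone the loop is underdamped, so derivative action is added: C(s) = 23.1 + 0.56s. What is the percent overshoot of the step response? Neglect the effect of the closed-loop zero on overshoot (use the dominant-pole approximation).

Forward path: (23.1 + 0.56s)·7.6/(s(s+4.5)). The closed-loop characteristic equation is s² + (4.5 + 7.6·0.56)s + 7.6·23.1 = 0.
That is s² + 8.756s + 175.6 = 0, so ω_n = 13.25 rad/s and ζ = 8.756/(2·13.25) = 0.3304.
%OS = 100·exp(−πζ/√(1−ζ²)) = 33.3%.

33.3%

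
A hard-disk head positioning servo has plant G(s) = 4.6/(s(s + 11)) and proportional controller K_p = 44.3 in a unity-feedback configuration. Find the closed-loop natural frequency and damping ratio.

The closed-loop denominator is s(s+11) + 44.3·4.6 = s² + 11s + 203.8.
Matching s² + 2ζω_n s + ω_n²: ω_n = √203.8 = 14.28 rad/s and 2ζω_n = 11, so ζ = 11/(2·14.28) = 0.385.

ω_n = 14.3 rad/s, ζ = 0.385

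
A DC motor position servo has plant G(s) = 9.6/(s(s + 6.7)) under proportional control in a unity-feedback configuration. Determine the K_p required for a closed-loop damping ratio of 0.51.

Closed-loop characteristic equation: s² + 6.7s + K_p·9.6 = 0.
So ω_n = √(9.6K_p) and 2ζω_n = 6.7, giving ζ = 6.7/(2√(9.6K_p)).
Setting ζ = 0.51: √(9.6K_p) = 6.7/(2·0.51) = 6.569, so K_p = 43.15/9.6 = 4.49.

K_p = 4.49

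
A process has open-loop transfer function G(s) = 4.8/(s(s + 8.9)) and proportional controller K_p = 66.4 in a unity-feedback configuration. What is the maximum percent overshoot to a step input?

44.5%

The closed-loop denominator s² + 8.9s + 318.7 gives ω_n = √318.7 = 17.85 and ζ = 8.9/(2ω_n) = 0.2493.
%OS = 100·exp(−πζ/√(1−ζ²)) = 100·exp(−π·0.2493/√0.9379) = 44.5%.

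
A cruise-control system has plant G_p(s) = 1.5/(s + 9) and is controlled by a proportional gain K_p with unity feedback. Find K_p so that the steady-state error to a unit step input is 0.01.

Steady-state error for a unit step on this type-0 loop is 1/(1 + K_p·G_p(0)).
G_p(0) = 0.1667. Require 1/(1 + K_p·0.1667) = 0.01, so 1 + 0.1667·K_p = 100.
K_p = (100 − 1)/0.1667 = 594.

K_p = 594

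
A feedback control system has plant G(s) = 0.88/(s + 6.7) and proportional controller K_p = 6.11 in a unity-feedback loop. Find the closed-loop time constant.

τ = 0.0828 s

Closed-loop transfer function: T(s) = K_p·G(s)/(1 + K_p·G(s)) = 5.377/(s + 6.7 + 5.377) = 5.377/(s + 12.08).
Time constant τ = 1/12.08 = 0.0828 s.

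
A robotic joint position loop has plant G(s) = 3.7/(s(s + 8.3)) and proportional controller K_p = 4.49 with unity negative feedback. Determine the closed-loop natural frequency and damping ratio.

ω_n = 4.08 rad/s, ζ = 1.02

The closed-loop denominator is s(s+8.3) + 4.49·3.7 = s² + 8.3s + 16.61.
Matching s² + 2ζω_n s + ω_n²: ω_n = √16.61 = 4.076 rad/s and 2ζω_n = 8.3, so ζ = 8.3/(2·4.076) = 1.02.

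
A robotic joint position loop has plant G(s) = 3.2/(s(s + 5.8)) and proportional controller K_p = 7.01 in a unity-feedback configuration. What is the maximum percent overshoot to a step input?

Closed-loop characteristic equation: s² + 5.8s + 22.43 = 0, so ω_n = 4.736 rad/s and ζ = 5.8/(2·4.736) = 0.6123.
%OS = 100·exp(−πζ/√(1−ζ²)) = 100·exp(−π·0.6123/√0.6251) = 8.78%.

8.78%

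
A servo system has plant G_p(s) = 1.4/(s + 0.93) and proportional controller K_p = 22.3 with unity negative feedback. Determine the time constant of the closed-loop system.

τ = 0.0311 s

Closed-loop transfer function: T(s) = K_p·G_p(s)/(1 + K_p·G_p(s)) = 31.22/(s + 0.93 + 31.22) = 31.22/(s + 32.15).
Time constant τ = 1/32.15 = 0.0311 s.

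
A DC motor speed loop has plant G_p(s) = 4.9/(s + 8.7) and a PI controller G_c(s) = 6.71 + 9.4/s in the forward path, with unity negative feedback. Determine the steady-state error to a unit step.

The open loop G_c(s)G_p(s) has a pole at the origin (type 1), so the static position error constant is infinite and e_ss = 1/(1+∞) = 0.

0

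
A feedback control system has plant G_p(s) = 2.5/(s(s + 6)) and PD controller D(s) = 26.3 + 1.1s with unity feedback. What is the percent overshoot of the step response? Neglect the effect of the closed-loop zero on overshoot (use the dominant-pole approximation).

13.4%

Forward path: (26.3 + 1.1s)·2.5/(s(s+6)). The closed-loop characteristic equation is s² + (6 + 2.5·1.1)s + 2.5·26.3 = 0.
That is s² + 8.75s + 65.75 = 0, so ω_n = 8.109 rad/s and ζ = 8.75/(2·8.109) = 0.5395.
%OS = 100·exp(−πζ/√(1−ζ²)) = 13.4%.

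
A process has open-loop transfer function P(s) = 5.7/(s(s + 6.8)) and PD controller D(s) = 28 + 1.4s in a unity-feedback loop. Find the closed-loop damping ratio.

Forward path: (28 + 1.4s)·5.7/(s(s+6.8)). The closed-loop characteristic equation is s² + (6.8 + 5.7·1.4)s + 5.7·28 = 0.
That is s² + 14.78s + 159.6 = 0, so ω_n = 12.63 rad/s and ζ = 14.78/(2·12.63) = 0.585.

ζ = 0.585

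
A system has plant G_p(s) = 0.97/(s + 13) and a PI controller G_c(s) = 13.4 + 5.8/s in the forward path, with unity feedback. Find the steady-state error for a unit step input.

0

The open loop G_c(s)G_p(s) has a pole at the origin (type 1), so the static position error constant is infinite and e_ss = 1/(1+∞) = 0.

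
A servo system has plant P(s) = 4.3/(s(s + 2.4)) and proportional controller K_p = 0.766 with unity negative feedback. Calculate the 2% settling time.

T_s ≈ 3.33 s

Closed-loop characteristic equation: s² + 2.4s + 3.294 = 0, so ω_n = 1.815 rad/s and ζ = 2.4/(2·1.815) = 0.6612.
2% settling time T_s ≈ 4/(ζω_n) = 4/1.2 = 3.33 s.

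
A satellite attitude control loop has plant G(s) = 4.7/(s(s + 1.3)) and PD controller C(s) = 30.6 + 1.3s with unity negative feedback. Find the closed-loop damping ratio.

ζ = 0.309

Forward path: (30.6 + 1.3s)·4.7/(s(s+1.3)). The closed-loop characteristic equation is s² + (1.3 + 4.7·1.3)s + 4.7·30.6 = 0.
That is s² + 7.41s + 143.8 = 0, so ω_n = 11.99 rad/s and ζ = 7.41/(2·11.99) = 0.3089.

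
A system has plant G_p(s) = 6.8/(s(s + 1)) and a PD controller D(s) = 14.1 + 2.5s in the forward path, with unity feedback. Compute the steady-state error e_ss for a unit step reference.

The open loop D(s)G_p(s) has a pole at the origin (type 1), so the static position error constant is infinite and e_ss = 1/(1+∞) = 0.

0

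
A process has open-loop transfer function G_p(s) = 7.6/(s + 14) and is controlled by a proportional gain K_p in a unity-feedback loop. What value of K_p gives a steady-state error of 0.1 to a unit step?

K_p = 16.6

Steady-state error for a unit step on this type-0 loop is 1/(1 + K_p·G_p(0)).
G_p(0) = 0.5429. Require 1/(1 + K_p·0.5429) = 0.1, so 1 + 0.5429·K_p = 10.
K_p = (10 − 1)/0.5429 = 16.6.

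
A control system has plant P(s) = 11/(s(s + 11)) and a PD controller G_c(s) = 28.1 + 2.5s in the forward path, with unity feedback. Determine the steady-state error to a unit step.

The open loop G_c(s)P(s) has a pole at the origin (type 1), so the static position error constant is infinite and e_ss = 1/(1+∞) = 0.

0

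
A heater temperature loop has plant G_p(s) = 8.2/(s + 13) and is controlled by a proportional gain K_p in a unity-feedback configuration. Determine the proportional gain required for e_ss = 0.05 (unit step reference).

The loop is type 0, so e_ss(step) = 1/(1 + K_pos) with K_pos = K_p·G_p(0).
G_p(0) = 0.6308. Require 1/(1 + K_p·0.6308) = 0.05, so 1 + 0.6308·K_p = 20.
K_p = (20 − 1)/0.6308 = 30.1.

K_p = 30.1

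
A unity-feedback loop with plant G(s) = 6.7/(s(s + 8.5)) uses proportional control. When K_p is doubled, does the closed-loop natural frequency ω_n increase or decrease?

ω_n = √(6.7·K_p), which grows with K_p.

increase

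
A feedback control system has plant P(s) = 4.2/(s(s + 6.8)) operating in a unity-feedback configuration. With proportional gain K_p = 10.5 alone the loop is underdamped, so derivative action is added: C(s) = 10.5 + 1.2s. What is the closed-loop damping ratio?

ζ = 0.891

Forward path: (10.5 + 1.2s)·4.2/(s(s+6.8)). The closed-loop characteristic equation is s² + (6.8 + 4.2·1.2)s + 4.2·10.5 = 0.
That is s² + 11.84s + 44.1 = 0, so ω_n = 6.641 rad/s and ζ = 11.84/(2·6.641) = 0.8915.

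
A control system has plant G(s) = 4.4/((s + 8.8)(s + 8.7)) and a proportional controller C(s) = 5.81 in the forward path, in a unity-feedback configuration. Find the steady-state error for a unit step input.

The loop is type 0. Static position error constant K_pos = C(0)·G(0) = 5.81·0.05747 = 0.3339.
Steady-state error to a unit step: e_ss = 1/(1+K_pos) = 1/1.334 = 0.75.

0.75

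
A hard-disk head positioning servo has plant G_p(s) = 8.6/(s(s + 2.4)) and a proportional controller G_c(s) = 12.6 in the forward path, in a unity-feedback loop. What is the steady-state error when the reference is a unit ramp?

The loop has one pole at the origin (type 1). Velocity error constant K_v = lim_{s→0} s·G_c(s)G_p(s) = 12.6·8.6/2.4 = 45.15.
Steady-state error to a unit ramp: e_ss = 1/K_v = 0.0221.

0.0221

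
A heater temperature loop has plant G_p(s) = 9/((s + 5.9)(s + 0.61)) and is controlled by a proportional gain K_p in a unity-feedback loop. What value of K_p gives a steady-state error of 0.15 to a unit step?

K_p = 2.27

Steady-state error for a unit step on this type-0 loop is 1/(1 + K_p·G_p(0)).
G_p(0) = 2.501. Require 1/(1 + K_p·2.501) = 0.15, so 1 + 2.501·K_p = 6.667.
K_p = (6.667 − 1)/2.501 = 2.27.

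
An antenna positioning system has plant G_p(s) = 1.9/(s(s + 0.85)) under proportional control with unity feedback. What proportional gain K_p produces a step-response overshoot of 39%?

K_p = 1.15

From %OS = 100·exp(−πζ/√(1−ζ²)) = 39%, ζ = −ln(0.39)/√(π²+ln²(0.39)) = 0.2871.
Characteristic equation s² + 0.85s + 1.9K_p = 0 gives ζ = 0.85/(2√(1.9K_p)).
Setting ζ = 0.2871: √(1.9K_p) = 0.85/(2·0.2871) = 1.48, so K_p = 2.191/1.9 = 1.15.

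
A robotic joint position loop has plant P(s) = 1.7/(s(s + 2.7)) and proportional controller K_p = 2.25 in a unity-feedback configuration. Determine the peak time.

T_p = 2.22 s

The closed-loop denominator s² + 2.7s + 3.825 gives ω_n = √3.825 = 1.956 and ζ = 2.7/(2ω_n) = 0.6903.
Damped frequency ω_d = ω_n√(1−ζ²) = 1.415 rad/s, so peak time T_p = π/ω_d = 2.22 s.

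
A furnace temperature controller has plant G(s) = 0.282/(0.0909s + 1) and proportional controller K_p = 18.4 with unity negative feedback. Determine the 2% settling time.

Closed loop: T(s) = K_p·G/(1+K_p·G) = 5.189/(0.0909s + 1 + 5.189), with pole at s = −(1 + 5.189)/0.0909 = −68.08.
τ = 1/68.08 = 0.01469 s, so 2% settling time ≈ 4τ = 0.0588 s.

T_s ≈ 0.0588 s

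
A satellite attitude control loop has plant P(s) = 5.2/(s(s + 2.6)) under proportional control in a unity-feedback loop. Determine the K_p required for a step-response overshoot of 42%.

From %OS = 100·exp(−πζ/√(1−ζ²)) = 42%, ζ = −ln(0.42)/√(π²+ln²(0.42)) = 0.2662.
Characteristic equation s² + 2.6s + 5.2K_p = 0 gives ζ = 2.6/(2√(5.2K_p)).
Setting ζ = 0.2662: √(5.2K_p) = 2.6/(2·0.2662) = 4.884, so K_p = 23.85/5.2 = 4.59.

K_p = 4.59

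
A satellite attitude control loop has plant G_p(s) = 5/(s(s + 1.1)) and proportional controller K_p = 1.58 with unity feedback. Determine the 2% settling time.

From 1 + K_pG_p(s) = 0: s² + 1.1s + 7.9 = 0 ⇒ ω_n = 2.811, ζ = 0.1957.
2% settling time T_s ≈ 4/(ζω_n) = 4/0.55 = 7.27 s.

T_s ≈ 7.27 s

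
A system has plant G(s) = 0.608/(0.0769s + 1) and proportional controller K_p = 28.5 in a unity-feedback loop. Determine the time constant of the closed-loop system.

τ = 0.0042 s

Closed loop: T(s) = K_p·G/(1+K_p·G) = 17.33/(0.0769s + 1 + 17.33), with pole at s = −(1 + 17.33)/0.0769 = −238.3.
Closed-loop time constant τ = 1/238.3 = 0.0042 s.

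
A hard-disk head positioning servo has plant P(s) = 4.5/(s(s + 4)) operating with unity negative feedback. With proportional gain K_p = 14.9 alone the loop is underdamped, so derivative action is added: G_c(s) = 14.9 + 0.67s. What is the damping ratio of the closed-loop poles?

ζ = 0.428

Forward path: (14.9 + 0.67s)·4.5/(s(s+4)). The closed-loop characteristic equation is s² + (4 + 4.5·0.67)s + 4.5·14.9 = 0.
That is s² + 7.015s + 67.05 = 0, so ω_n = 8.188 rad/s and ζ = 7.015/(2·8.188) = 0.4283.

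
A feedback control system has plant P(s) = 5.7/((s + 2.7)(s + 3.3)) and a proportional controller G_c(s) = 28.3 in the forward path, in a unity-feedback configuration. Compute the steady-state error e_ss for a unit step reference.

The loop is type 0. Static position error constant K_pos = G_c(0)·P(0) = 28.3·0.6397 = 18.1.
Steady-state error to a unit step: e_ss = 1/(1+K_pos) = 1/19.1 = 0.0523.

0.0523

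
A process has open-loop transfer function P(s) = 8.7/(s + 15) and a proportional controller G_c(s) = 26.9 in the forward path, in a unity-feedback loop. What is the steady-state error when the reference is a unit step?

0.0602

The loop is type 0. Static position error constant K_pos = G_c(0)·P(0) = 26.9·0.58 = 15.6.
Steady-state error to a unit step: e_ss = 1/(1+K_pos) = 1/16.6 = 0.0602.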